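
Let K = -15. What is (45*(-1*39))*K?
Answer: 26325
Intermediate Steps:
(45*(-1*39))*K = (45*(-1*39))*(-15) = (45*(-39))*(-15) = -1755*(-15) = 26325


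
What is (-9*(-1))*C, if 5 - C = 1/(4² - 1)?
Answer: 222/5 ≈ 44.400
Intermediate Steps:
C = 74/15 (C = 5 - 1/(4² - 1) = 5 - 1/(16 - 1) = 5 - 1/15 = 74/15 ≈ 4.9333)
(-9*(-1))*C = -9*(-1)*(74/15) = 9*(74/15) = 222/5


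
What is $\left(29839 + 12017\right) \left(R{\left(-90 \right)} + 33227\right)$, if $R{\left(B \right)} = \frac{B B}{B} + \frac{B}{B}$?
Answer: $1387024128$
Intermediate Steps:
$R{\left(B \right)} = 1 + B$ ($R{\left(B \right)} = \frac{B^{2}}{B} + 1 = B + 1 = 1 + B$)
$\left(29839 + 12017\right) \left(R{\left(-90 \right)} + 33227\right) = \left(29839 + 12017\right) \left(\left(1 - 90\right) + 33227\right) = 41856 \left(-89 + 33227\right) = 41856 \cdot 33138 = 1387024128$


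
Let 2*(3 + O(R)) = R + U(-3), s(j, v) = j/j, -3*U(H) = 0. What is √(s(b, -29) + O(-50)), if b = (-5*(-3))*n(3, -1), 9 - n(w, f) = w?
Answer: 3*I*√3 ≈ 5.1962*I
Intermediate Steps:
n(w, f) = 9 - w
U(H) = 0 (U(H) = -⅓*0 = 0)
b = 90 (b = (-5*(-3))*(9 - 1*3) = 15*(9 - 3) = 15*6 = 90)
s(j, v) = 1
O(R) = -3 + R/2 (O(R) = -3 + (R + 0)/2 = -3 + R/2)
√(s(b, -29) + O(-50)) = √(1 + (-3 + (½)*(-50))) = √(1 + (-3 - 25)) = √(1 - 28) = √(-27) = 3*I*√3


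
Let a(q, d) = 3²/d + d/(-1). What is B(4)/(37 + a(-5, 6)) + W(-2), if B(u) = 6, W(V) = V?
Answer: -118/65 ≈ -1.8154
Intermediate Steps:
a(q, d) = -d + 9/d (a(q, d) = 9/d + d*(-1) = 9/d - d = -d + 9/d)
B(4)/(37 + a(-5, 6)) + W(-2) = 6/(37 + (-1*6 + 9/6)) - 2 = 6/(37 + (-6 + 9*(⅙))) - 2 = 6/(37 + (-6 + 3/2)) - 2 = 6/(37 - 9/2) - 2 = 6/(65/2) - 2 = 6*(2/65) - 2 = 12/65 - 2 = -118/65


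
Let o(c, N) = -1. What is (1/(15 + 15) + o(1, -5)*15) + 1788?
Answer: 53191/30 ≈ 1773.0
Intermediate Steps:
(1/(15 + 15) + o(1, -5)*15) + 1788 = (1/(15 + 15) - 1*15) + 1788 = (1/30 - 15) + 1788 = -449/30 + 1788 = 53191/30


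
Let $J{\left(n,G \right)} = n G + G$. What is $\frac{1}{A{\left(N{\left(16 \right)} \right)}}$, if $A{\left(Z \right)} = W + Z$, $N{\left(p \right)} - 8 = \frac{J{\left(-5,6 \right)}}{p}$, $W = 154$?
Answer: $\frac{2}{321} \approx 0.0062305$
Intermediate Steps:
$J{\left(n,G \right)} = G + G n$ ($J{\left(n,G \right)} = G n + G = G + G n$)
$N{\left(p \right)} = 8 - \frac{24}{p}$ ($N{\left(p \right)} = 8 + \frac{6 \left(1 - 5\right)}{p} = 8 + \frac{6 \left(-4\right)}{p} = 8 - \frac{24}{p}$)
$A{\left(Z \right)} = 154 + Z$
$\frac{1}{A{\left(N{\left(16 \right)} \right)}} = \frac{1}{154 + \left(8 - \frac{24}{16}\right)} = \frac{1}{154 + \left(8 - \frac{3}{2}\right)} = \frac{1}{154 + \frac{13}{2}} = \frac{1}{\frac{321}{2}} = \frac{2}{321}$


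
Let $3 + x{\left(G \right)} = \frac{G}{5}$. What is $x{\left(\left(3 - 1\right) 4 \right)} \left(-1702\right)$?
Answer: $\frac{11914}{5} \approx 2382.8$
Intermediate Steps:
$x{\left(G \right)} = -3 + \frac{G}{5}$
$x{\left(\left(3 - 1\right) 4 \right)} \left(-1702\right) = \left(-3 + \frac{\left(3 - 1\right) 4}{5}\right) \left(-1702\right) = \left(-3 + \frac{2 \cdot 4}{5}\right) \left(-1702\right) = \left(-3 + \frac{1}{5} \cdot 8\right) \left(-1702\right) = \left(-3 + \frac{8}{5}\right) \left(-1702\right) = \left(- \frac{7}{5}\right) \left(-1702\right) = \frac{11914}{5}$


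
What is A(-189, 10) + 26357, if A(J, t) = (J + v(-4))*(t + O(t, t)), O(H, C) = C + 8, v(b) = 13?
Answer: 21429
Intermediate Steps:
O(H, C) = 8 + C
A(J, t) = (8 + 2*t)*(13 + J) (A(J, t) = (J + 13)*(t + (8 + t)) = (13 + J)*(8 + 2*t) = (8 + 2*t)*(13 + J))
A(-189, 10) + 26357 = (104 + 26*10 - 189*10 - 189*(8 + 10)) + 26357 = (104 + 260 - 1890 - 189*18) + 26357 = (104 + 260 - 1890 - 3402) + 26357 = -4928 + 26357 = 21429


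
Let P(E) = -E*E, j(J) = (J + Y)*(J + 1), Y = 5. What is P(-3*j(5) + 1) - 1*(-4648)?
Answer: -27393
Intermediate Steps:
j(J) = (1 + J)*(5 + J) (j(J) = (J + 5)*(J + 1) = (5 + J)*(1 + J) = (1 + J)*(5 + J))
P(E) = -E²
P(-3*j(5) + 1) - 1*(-4648) = -(-3*(5 + 5² + 6*5) + 1)² - 1*(-4648) = -(-3*(5 + 25 + 30) + 1)² + 4648 = -(-3*60 + 1)² + 4648 = -(-180 + 1)² + 4648 = -1*(-179)² + 4648 = -1*32041 + 4648 = -32041 + 4648 = -27393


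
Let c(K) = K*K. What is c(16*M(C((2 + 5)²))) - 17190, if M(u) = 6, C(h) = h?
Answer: -7974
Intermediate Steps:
c(K) = K²
c(16*M(C((2 + 5)²))) - 17190 = (16*6)² - 17190 = 96² - 17190 = 9216 - 17190 = -7974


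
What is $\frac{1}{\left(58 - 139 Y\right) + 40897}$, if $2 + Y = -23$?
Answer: $\frac{1}{44430} \approx 2.2507 \cdot 10^{-5}$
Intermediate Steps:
$Y = -25$ ($Y = -2 - 23 = -25$)
$\frac{1}{\left(58 - 139 Y\right) + 40897} = \frac{1}{\left(58 - -3475\right) + 40897} = \frac{1}{\left(58 + 3475\right) + 40897} = \frac{1}{3533 + 40897} = \frac{1}{44430}$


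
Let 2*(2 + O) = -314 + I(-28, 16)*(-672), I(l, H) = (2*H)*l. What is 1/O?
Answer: 1/300897 ≈ 3.3234e-6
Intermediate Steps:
I(l, H) = 2*H*l
O = 300897 (O = -2 + (-314 + (2*16*(-28))*(-672))/2 = -2 + (-314 - 896*(-672))/2 = -2 + (-314 + 602112)/2 = -2 + (½)*601798 = -2 + 300899 = 300897)
1/O = 1/300897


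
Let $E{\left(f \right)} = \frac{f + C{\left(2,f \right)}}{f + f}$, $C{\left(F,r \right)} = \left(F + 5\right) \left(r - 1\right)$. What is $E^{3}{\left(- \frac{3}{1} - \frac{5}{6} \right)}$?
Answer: $\frac{1442897}{12167} \approx 118.59$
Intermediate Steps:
$C{\left(F,r \right)} = \left(-1 + r\right) \left(5 + F\right)$ ($C{\left(F,r \right)} = \left(5 + F\right) \left(-1 + r\right) = \left(-1 + r\right) \left(5 + F\right)$)
$E{\left(f \right)} = \frac{-7 + 8 f}{2 f}$ ($E{\left(f \right)} = \frac{f + \left(-5 - 2 + 5 f + 2 f\right)}{f + f} = \frac{f + \left(-5 - 2 + 5 f + 2 f\right)}{2 f} = \left(f + \left(-7 + 7 f\right)\right) \frac{1}{2 f} = \left(-7 + 8 f\right) \frac{1}{2 f} = \frac{-7 + 8 f}{2 f}$)
$E^{3}{\left(- \frac{3}{1} - \frac{5}{6} \right)} = \left(4 - \frac{7}{2 \left(- \frac{3}{1} - \frac{5}{6}\right)}\right)^{3} = \left(4 - \frac{7}{2 \left(\left(-3\right) 1 - \frac{5}{6}\right)}\right)^{3} = \left(4 - \frac{7}{2 \left(-3 - \frac{5}{6}\right)}\right)^{3} = \left(4 - \frac{7}{2 \left(- \frac{23}{6}\right)}\right)^{3} = \left(4 - - \frac{21}{23}\right)^{3} = \left(4 + \frac{21}{23}\right)^{3} = \left(\frac{113}{23}\right)^{3} = \frac{1442897}{12167}$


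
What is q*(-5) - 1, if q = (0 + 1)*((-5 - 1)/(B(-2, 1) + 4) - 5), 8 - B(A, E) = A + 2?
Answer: 53/2 ≈ 26.500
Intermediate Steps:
B(A, E) = 6 - A (B(A, E) = 8 - (A + 2) = 8 - (2 + A) = 8 + (-2 - A) = 6 - A)
q = -11/2 (q = (0 + 1)*((-5 - 1)/((6 - 1*(-2)) + 4) - 5) = 1*(-6/((6 + 2) + 4) - 5) = 1*(-6/(8 + 4) - 5) = 1*(-6/12 - 5) = 1*(-6*1/12 - 5) = 1*(-½ - 5) = 1*(-11/2) = -11/2 ≈ -5.5000)
q*(-5) - 1 = -11/2*(-5) - 1 = 55/2 - 1 = 53/2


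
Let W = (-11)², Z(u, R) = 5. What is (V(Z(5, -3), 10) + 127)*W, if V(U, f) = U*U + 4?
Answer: 18876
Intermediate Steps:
V(U, f) = 4 + U² (V(U, f) = U² + 4 = 4 + U²)
W = 121
(V(Z(5, -3), 10) + 127)*W = ((4 + 5²) + 127)*121 = ((4 + 25) + 127)*121 = (29 + 127)*121 = 156*121 = 18876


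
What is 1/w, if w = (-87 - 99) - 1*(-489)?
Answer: 1/303 ≈ 0.0033003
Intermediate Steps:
w = 303 (w = -186 + 489 = 303)
1/w = 1/303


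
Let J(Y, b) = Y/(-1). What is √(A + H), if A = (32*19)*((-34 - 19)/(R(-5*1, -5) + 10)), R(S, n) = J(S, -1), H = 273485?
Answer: √61050765/15 ≈ 520.90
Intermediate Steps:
J(Y, b) = -Y (J(Y, b) = Y*(-1) = -Y)
R(S, n) = -S
A = -32224/15 (A = (32*19)*((-34 - 19)/(-(-5) + 10)) = 608*(-53/(-1*(-5) + 10)) = 608*(-53/(5 + 10)) = 608*(-53/15) = -32224/15 ≈ -2148.3)
√(A + H) = √(-32224/15 + 273485) = √(4070051/15) = √61050765/15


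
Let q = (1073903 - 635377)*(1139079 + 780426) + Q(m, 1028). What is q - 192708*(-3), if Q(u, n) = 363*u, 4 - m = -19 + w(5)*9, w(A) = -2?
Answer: 841753442637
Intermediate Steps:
m = 41 (m = 4 - (-19 - 2*9) = 4 - (-19 - 18) = 4 - 1*(-37) = 4 + 37 = 41)
q = 841752864513 (q = (1073903 - 635377)*(1139079 + 780426) + 363*41 = 438526*1919505 + 14883 = 841752849630 + 14883 = 841752864513)
q - 192708*(-3) = 841752864513 - 192708*(-3) = 841752864513 - 1*(-578124) = 841752864513 + 578124 = 841753442637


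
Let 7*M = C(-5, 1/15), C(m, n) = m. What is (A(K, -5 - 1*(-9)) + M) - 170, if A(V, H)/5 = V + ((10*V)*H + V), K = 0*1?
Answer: -1195/7 ≈ -170.71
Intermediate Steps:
M = -5/7 (M = (⅐)*(-5) = -5/7 ≈ -0.71429)
K = 0
A(V, H) = 10*V + 50*H*V (A(V, H) = 5*(V + ((10*V)*H + V)) = 5*(V + (10*H*V + V)) = 5*(V + (V + 10*H*V)) = 5*(2*V + 10*H*V) = 10*V + 50*H*V)
(A(K, -5 - 1*(-9)) + M) - 170 = (10*0*(1 + 5*(-5 - 1*(-9))) - 5/7) - 170 = (10*0*(1 + 5*(-5 + 9)) - 5/7) - 170 = (10*0*(1 + 5*4) - 5/7) - 170 = (10*0*(1 + 20) - 5/7) - 170 = (10*0*21 - 5/7) - 170 = (0 - 5/7) - 170 = -5/7 - 170 = -1195/7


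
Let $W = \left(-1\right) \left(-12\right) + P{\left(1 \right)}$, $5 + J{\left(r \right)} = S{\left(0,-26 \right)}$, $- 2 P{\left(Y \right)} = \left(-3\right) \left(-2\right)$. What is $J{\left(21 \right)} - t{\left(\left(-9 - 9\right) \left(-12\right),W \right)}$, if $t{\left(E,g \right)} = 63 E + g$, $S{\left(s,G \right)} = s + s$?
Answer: $-13622$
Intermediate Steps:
$P{\left(Y \right)} = -3$ ($P{\left(Y \right)} = - \frac{\left(-3\right) \left(-2\right)}{2} = \left(- \frac{1}{2}\right) 6 = -3$)
$S{\left(s,G \right)} = 2 s$
$J{\left(r \right)} = -5$ ($J{\left(r \right)} = -5 + 2 \cdot 0 = -5 + 0 = -5$)
$W = 9$ ($W = \left(-1\right) \left(-12\right) - 3 = 12 - 3 = 9$)
$t{\left(E,g \right)} = g + 63 E$
$J{\left(21 \right)} - t{\left(\left(-9 - 9\right) \left(-12\right),W \right)} = -5 - \left(9 + 63 \left(-9 - 9\right) \left(-12\right)\right) = -5 - \left(9 + 63 \left(\left(-18\right) \left(-12\right)\right)\right) = -5 - \left(9 + 63 \cdot 216\right) = -5 - \left(9 + 13608\right) = -5 - 13617 = -13622$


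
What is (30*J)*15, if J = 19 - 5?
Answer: 6300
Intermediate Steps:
J = 14
(30*J)*15 = (30*14)*15 = 420*15 = 6300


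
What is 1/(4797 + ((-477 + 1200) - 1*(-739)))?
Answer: 1/6259 ≈ 0.00015977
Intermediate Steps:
1/(4797 + ((-477 + 1200) - 1*(-739))) = 1/(4797 + (723 + 739)) = 1/(4797 + 1462) = 1/6259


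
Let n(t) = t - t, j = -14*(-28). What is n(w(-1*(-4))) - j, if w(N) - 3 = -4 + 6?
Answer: -392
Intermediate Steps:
j = 392
w(N) = 5 (w(N) = 3 + (-4 + 6) = 3 + 2 = 5)
n(t) = 0
n(w(-1*(-4))) - j = 0 - 1*392 = 0 - 392 = -392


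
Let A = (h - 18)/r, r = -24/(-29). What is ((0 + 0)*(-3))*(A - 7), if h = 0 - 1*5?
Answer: 0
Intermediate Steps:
h = -5 (h = 0 - 5 = -5)
r = 24/29 (r = -24*(-1/29) = 24/29 ≈ 0.82759)
A = -667/24 (A = (-5 - 18)/(24/29) = -23*29/24 = -667/24 ≈ -27.792)
((0 + 0)*(-3))*(A - 7) = ((0 + 0)*(-3))*(-667/24 - 7) = (0*(-3))*(-835/24) = 0*(-835/24) = 0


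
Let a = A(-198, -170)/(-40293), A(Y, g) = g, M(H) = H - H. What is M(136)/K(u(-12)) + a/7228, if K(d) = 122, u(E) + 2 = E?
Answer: 85/145618902 ≈ 5.8372e-7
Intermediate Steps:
M(H) = 0
u(E) = -2 + E
a = 170/40293 (a = -170/(-40293) = -170*(-1/40293) = 170/40293 ≈ 0.0042191)
M(136)/K(u(-12)) + a/7228 = 0/122 + (170/40293)/7228 = 0*(1/122) + (170/40293)*(1/7228) = 0 + 85/145618902 = 85/145618902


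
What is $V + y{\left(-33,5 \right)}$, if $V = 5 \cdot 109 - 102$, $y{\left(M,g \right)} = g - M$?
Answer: $481$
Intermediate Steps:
$V = 443$ ($V = 545 - 102 = 443$)
$V + y{\left(-33,5 \right)} = 443 + \left(5 - -33\right) = 443 + \left(5 + 33\right) = 443 + 38 = 481$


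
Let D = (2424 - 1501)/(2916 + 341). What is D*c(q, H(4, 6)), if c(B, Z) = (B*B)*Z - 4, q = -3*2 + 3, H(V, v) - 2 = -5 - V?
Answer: -61841/3257 ≈ -18.987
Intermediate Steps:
H(V, v) = -3 - V (H(V, v) = 2 + (-5 - V) = -3 - V)
q = -3 (q = -6 + 3 = -3)
c(B, Z) = -4 + Z*B**2 (c(B, Z) = B**2*Z - 4 = Z*B**2 - 4 = -4 + Z*B**2)
D = 923/3257 ≈ 0.28339
D*c(q, H(4, 6)) = 923*(-4 + (-3 - 1*4)*(-3)**2)/3257 = 923*(-4 + (-3 - 4)*9)/3257 = 923*(-4 - 7*9)/3257 = 923*(-4 - 63)/3257 = (923/3257)*(-67) = -61841/3257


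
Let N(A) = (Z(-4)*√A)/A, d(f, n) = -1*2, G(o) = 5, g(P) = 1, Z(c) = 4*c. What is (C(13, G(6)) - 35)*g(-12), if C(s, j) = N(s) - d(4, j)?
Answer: -33 - 16*√13/13 ≈ -37.438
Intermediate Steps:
d(f, n) = -2
N(A) = -16/√A (N(A) = ((4*(-4))*√A)/A = (-16*√A)/A = -16/√A)
C(s, j) = 2 - 16/√s (C(s, j) = -16/√s - 1*(-2) = -16/√s + 2 = 2 - 16/√s)
(C(13, G(6)) - 35)*g(-12) = ((2 - 16*√13/13) - 35)*1 = (-33 - 16*√13/13)*1 = -33 - 16*√13/13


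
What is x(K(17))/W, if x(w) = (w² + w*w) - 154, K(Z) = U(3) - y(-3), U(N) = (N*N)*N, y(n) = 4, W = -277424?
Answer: -113/34678 ≈ -0.0032585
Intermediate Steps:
U(N) = N³ (U(N) = N²*N = N³)
K(Z) = 23 (K(Z) = 3³ - 1*4 = 27 - 4 = 23)
x(w) = -154 + 2*w² (x(w) = (w² + w²) - 154 = 2*w² - 154 = -154 + 2*w²)
x(K(17))/W = (-154 + 2*23²)/(-277424) = (-154 + 2*529)*(-1/277424) = (-154 + 1058)*(-1/277424) = 904*(-1/277424) = -113/34678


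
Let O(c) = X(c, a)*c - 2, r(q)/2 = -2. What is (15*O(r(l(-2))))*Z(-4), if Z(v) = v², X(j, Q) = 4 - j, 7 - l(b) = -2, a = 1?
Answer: -8160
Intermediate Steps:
l(b) = 9 (l(b) = 7 - 1*(-2) = 7 + 2 = 9)
r(q) = -4 (r(q) = 2*(-2) = -4)
O(c) = -2 + c*(4 - c) (O(c) = (4 - c)*c - 2 = c*(4 - c) - 2 = -2 + c*(4 - c))
(15*O(r(l(-2))))*Z(-4) = (15*(-2 - 1*(-4)*(-4 - 4)))*(-4)² = (15*(-2 - 1*(-4)*(-8)))*16 = (15*(-2 - 32))*16 = (15*(-34))*16 = -510*16 = -8160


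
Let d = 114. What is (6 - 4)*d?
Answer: 228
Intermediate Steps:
(6 - 4)*d = (6 - 4)*114 = 2*114 = 228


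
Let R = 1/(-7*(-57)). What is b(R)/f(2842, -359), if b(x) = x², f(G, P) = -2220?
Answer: -1/353426220 ≈ -2.8294e-9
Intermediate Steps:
R = 1/399 ≈ 0.0025063
b(R)/f(2842, -359) = (1/399)²/(-2220) = (1/159201)*(-1/2220) = -1/353426220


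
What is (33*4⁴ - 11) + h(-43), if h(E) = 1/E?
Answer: 362790/43 ≈ 8437.0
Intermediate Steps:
(33*4⁴ - 11) + h(-43) = (33*4⁴ - 11) + 1/(-43) = (33*256 - 11) - 1/43 = (8448 - 11) - 1/43 = 8437 - 1/43 = 362790/43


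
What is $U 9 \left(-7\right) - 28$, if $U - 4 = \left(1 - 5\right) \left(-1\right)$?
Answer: $-532$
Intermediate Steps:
$U = 8$ ($U = 4 + \left(1 - 5\right) \left(-1\right) = 4 - -4 = 4 + 4 = 8$)
$U 9 \left(-7\right) - 28 = 8 \cdot 9 \left(-7\right) - 28 = 72 \left(-7\right) - 28 = -504 - 28 = -532$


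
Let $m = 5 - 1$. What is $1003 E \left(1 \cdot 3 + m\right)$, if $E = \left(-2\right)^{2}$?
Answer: $28084$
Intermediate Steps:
$m = 4$ ($m = 5 - 1 = 4$)
$E = 4$
$1003 E \left(1 \cdot 3 + m\right) = 1003 \cdot 4 \left(1 \cdot 3 + 4\right) = 1003 \cdot 4 \left(3 + 4\right) = 1003 \cdot 4 \cdot 7 = 1003 \cdot 28 = 28084$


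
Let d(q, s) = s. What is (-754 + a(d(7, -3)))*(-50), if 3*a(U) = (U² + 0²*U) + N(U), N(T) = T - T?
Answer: 37550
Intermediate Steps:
N(T) = 0
a(U) = U²/3 (a(U) = ((U² + 0²*U) + 0)/3 = ((U² + 0*U) + 0)/3 = ((U² + 0) + 0)/3 = (U² + 0)/3 = U²/3)
(-754 + a(d(7, -3)))*(-50) = (-754 + (⅓)*(-3)²)*(-50) = (-754 + (⅓)*9)*(-50) = (-754 + 3)*(-50) = -751*(-50) = 37550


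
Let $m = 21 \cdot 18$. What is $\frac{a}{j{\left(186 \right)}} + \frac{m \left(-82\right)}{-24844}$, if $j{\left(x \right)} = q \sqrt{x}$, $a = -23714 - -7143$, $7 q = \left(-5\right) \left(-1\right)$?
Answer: $\frac{7749}{6211} - \frac{115997 \sqrt{186}}{930} \approx -1699.8$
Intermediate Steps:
$q = \frac{5}{7}$ ($q = \frac{\left(-5\right) \left(-1\right)}{7} = \frac{1}{7} \cdot 5 = \frac{5}{7} \approx 0.71429$)
$a = -16571$ ($a = -23714 + 7143 = -16571$)
$j{\left(x \right)} = \frac{5 \sqrt{x}}{7}$
$m = 378$
$\frac{a}{j{\left(186 \right)}} + \frac{m \left(-82\right)}{-24844} = - \frac{16571}{\frac{5}{7} \sqrt{186}} + \frac{378 \left(-82\right)}{-24844} = - 16571 \frac{7 \sqrt{186}}{930} - - \frac{7749}{6211} = - \frac{115997 \sqrt{186}}{930} + \frac{7749}{6211} = \frac{7749}{6211} - \frac{115997 \sqrt{186}}{930}$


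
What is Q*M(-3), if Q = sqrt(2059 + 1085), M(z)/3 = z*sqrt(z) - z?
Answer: 18*sqrt(786)*(1 - I*sqrt(3)) ≈ 504.64 - 874.07*I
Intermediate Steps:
M(z) = -3*z + 3*z**(3/2) (M(z) = 3*(z*sqrt(z) - z) = 3*(z**(3/2) - z) = -3*z + 3*z**(3/2))
Q = 2*sqrt(786) (Q = sqrt(3144) = 2*sqrt(786) ≈ 56.071)
Q*M(-3) = (2*sqrt(786))*(-3*(-3) + 3*(-3)**(3/2)) = (2*sqrt(786))*(9 + 3*(-3*I*sqrt(3))) = (2*sqrt(786))*(9 - 9*I*sqrt(3)) = 2*sqrt(786)*(9 - 9*I*sqrt(3))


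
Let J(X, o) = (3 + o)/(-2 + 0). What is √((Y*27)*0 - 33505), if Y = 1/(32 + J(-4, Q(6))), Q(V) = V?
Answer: I*√33505 ≈ 183.04*I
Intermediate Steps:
J(X, o) = -3/2 - o/2 (J(X, o) = (3 + o)/(-2) = (3 + o)*(-½) = -3/2 - o/2)
Y = 2/55 (Y = 1/(32 + (-3/2 - ½*6)) = 1/(32 + (-3/2 - 3)) = 1/(32 - 9/2) = 1/(55/2) = 2/55 ≈ 0.036364)
√((Y*27)*0 - 33505) = √(((2/55)*27)*0 - 33505) = √((54/55)*0 - 33505) = √(0 - 33505) = √(-33505) = I*√33505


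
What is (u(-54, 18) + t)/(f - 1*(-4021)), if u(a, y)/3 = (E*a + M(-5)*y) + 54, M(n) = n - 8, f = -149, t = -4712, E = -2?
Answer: -14/11 ≈ -1.2727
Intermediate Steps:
M(n) = -8 + n
u(a, y) = 162 - 39*y - 6*a (u(a, y) = 3*((-2*a + (-8 - 5)*y) + 54) = 3*((-2*a - 13*y) + 54) = 3*((-13*y - 2*a) + 54) = 3*(54 - 13*y - 2*a) = 162 - 39*y - 6*a)
(u(-54, 18) + t)/(f - 1*(-4021)) = ((162 - 39*18 - 6*(-54)) - 4712)/(-149 - 1*(-4021)) = ((162 - 702 + 324) - 4712)/(-149 + 4021) = (-216 - 4712)/3872 = -4928*1/3872 = -14/11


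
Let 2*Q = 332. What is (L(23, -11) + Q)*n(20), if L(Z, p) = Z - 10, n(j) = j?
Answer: 3580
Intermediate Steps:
Q = 166 (Q = (1/2)*332 = 166)
L(Z, p) = -10 + Z
(L(23, -11) + Q)*n(20) = ((-10 + 23) + 166)*20 = (13 + 166)*20 = 179*20 = 3580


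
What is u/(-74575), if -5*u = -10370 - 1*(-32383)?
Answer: 22013/372875 ≈ 0.059036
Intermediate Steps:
u = -22013/5 (u = -(-10370 - 1*(-32383))/5 = -(-10370 + 32383)/5 = -1/5*22013 = -22013/5 ≈ -4402.6)
u/(-74575) = -22013/5/(-74575) = -22013/5*(-1/74575) = 22013/372875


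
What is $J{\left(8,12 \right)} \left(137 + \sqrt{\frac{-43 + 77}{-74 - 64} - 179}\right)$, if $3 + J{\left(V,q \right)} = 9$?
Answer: $822 + \frac{8 i \sqrt{53337}}{23} \approx 822.0 + 80.33 i$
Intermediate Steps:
$J{\left(V,q \right)} = 6$ ($J{\left(V,q \right)} = -3 + 9 = 6$)
$J{\left(8,12 \right)} \left(137 + \sqrt{\frac{-43 + 77}{-74 - 64} - 179}\right) = 6 \left(137 + \sqrt{\frac{-43 + 77}{-74 - 64} - 179}\right) = 6 \left(137 + \sqrt{\frac{34}{-138} - 179}\right) = 6 \left(137 + \sqrt{34 \left(- \frac{1}{138}\right) - 179}\right) = 6 \left(137 + \sqrt{- \frac{17}{69} - 179}\right) = 6 \left(137 + \sqrt{- \frac{12368}{69}}\right) = 6 \left(137 + \frac{4 i \sqrt{53337}}{69}\right) = 822 + \frac{8 i \sqrt{53337}}{23}$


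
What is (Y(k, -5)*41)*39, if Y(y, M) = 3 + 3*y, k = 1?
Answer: 9594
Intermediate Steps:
(Y(k, -5)*41)*39 = ((3 + 3*1)*41)*39 = ((3 + 3)*41)*39 = (6*41)*39 = 246*39 = 9594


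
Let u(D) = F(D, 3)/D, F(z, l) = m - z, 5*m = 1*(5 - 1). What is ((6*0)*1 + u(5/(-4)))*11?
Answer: -451/25 ≈ -18.040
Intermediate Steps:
m = ⅘ (m = (1*(5 - 1))/5 = (1*4)/5 = (⅕)*4 = ⅘ ≈ 0.80000)
F(z, l) = ⅘ - z
u(D) = (⅘ - D)/D
((6*0)*1 + u(5/(-4)))*11 = ((6*0)*1 + (⅘ - 5/(-4))/((5/(-4))))*11 = (0*1 + (⅘ - 5*(-1)/4)/((5*(-¼))))*11 = (0 + (⅘ - 1*(-5/4))/(-5/4))*11 = (0 - 4*(⅘ + 5/4)/5)*11 = (0 - ⅘*41/20)*11 = (0 - 41/25)*11 = -41/25*11 = -451/25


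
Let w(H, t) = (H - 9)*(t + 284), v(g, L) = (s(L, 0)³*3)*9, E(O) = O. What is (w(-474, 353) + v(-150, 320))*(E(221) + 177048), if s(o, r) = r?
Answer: -54540530499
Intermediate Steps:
v(g, L) = 0 (v(g, L) = (0³*3)*9 = (0*3)*9 = 0*9 = 0)
w(H, t) = (-9 + H)*(284 + t)
(w(-474, 353) + v(-150, 320))*(E(221) + 177048) = ((-2556 - 9*353 + 284*(-474) - 474*353) + 0)*(221 + 177048) = ((-2556 - 3177 - 134616 - 167322) + 0)*177269 = (-307671 + 0)*177269 = -307671*177269 = -54540530499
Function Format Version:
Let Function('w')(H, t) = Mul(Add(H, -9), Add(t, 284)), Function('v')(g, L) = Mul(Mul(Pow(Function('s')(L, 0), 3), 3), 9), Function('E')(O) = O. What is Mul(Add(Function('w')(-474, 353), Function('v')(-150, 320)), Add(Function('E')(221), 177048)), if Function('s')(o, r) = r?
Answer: -54540530499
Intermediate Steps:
Function('v')(g, L) = 0 (Function('v')(g, L) = Mul(Mul(Pow(0, 3), 3), 9) = Mul(Mul(0, 3), 9) = Mul(0, 9) = 0)
Function('w')(H, t) = Mul(Add(-9, H), Add(284, t))
Mul(Add(Function('w')(-474, 353), Function('v')(-150, 320)), Add(Function('E')(221), 177048)) = Mul(Add(Add(-2556, Mul(-9, 353), Mul(284, -474), Mul(-474, 353)), 0), Add(221, 177048)) = Mul(Add(Add(-2556, -3177, -134616, -167322), 0), 177269) = Mul(Add(-307671, 0), 177269) = Mul(-307671, 177269) = -54540530499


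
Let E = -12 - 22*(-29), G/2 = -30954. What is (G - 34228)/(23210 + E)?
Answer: -24034/5959 ≈ -4.0332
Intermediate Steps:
G = -61908 (G = 2*(-30954) = -61908)
E = 626 (E = -12 + 638 = 626)
(G - 34228)/(23210 + E) = (-61908 - 34228)/(23210 + 626) = -96136/23836 = -96136*1/23836 = -24034/5959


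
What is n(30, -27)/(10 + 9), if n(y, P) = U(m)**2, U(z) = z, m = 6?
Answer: 36/19 ≈ 1.8947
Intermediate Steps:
n(y, P) = 36 (n(y, P) = 6**2 = 36)
n(30, -27)/(10 + 9) = 36/(10 + 9) = 36/19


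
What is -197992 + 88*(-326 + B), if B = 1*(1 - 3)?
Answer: -226856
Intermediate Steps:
B = -2 (B = 1*(-2) = -2)
-197992 + 88*(-326 + B) = -197992 + 88*(-326 - 2) = -197992 + 88*(-328) = -197992 - 28864 = -226856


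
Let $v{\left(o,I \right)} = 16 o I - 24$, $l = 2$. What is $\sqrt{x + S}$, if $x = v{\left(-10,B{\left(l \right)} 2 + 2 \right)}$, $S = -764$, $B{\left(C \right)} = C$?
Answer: $2 i \sqrt{437} \approx 41.809 i$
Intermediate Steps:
$v{\left(o,I \right)} = -24 + 16 I o$ ($v{\left(o,I \right)} = 16 I o - 24 = -24 + 16 I o$)
$x = -984$ ($x = -24 + 16 \left(2 \cdot 2 + 2\right) \left(-10\right) = -24 + 16 \left(4 + 2\right) \left(-10\right) = -24 + 16 \cdot 6 \left(-10\right) = -24 - 960 = -984$)
$\sqrt{x + S} = \sqrt{-984 - 764} = \sqrt{-1748} = 2 i \sqrt{437}$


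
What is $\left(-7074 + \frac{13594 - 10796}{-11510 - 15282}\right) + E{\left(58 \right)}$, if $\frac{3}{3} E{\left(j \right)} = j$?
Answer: $- \frac{93987735}{13396} \approx -7016.1$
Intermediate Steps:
$E{\left(j \right)} = j$
$\left(-7074 + \frac{13594 - 10796}{-11510 - 15282}\right) + E{\left(58 \right)} = \left(-7074 + \frac{13594 - 10796}{-11510 - 15282}\right) + 58 = \left(-7074 + \frac{2798}{-26792}\right) + 58 = \left(-7074 + 2798 \left(- \frac{1}{26792}\right)\right) + 58 = \left(-7074 - \frac{1399}{13396}\right) + 58 = - \frac{94764703}{13396} + 58 = - \frac{93987735}{13396}$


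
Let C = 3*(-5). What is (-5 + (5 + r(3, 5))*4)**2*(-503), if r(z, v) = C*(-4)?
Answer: -32707575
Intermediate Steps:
C = -15
r(z, v) = 60 (r(z, v) = -15*(-4) = 60)
(-5 + (5 + r(3, 5))*4)**2*(-503) = (-5 + (5 + 60)*4)**2*(-503) = (-5 + 65*4)**2*(-503) = (-5 + 260)**2*(-503) = 255**2*(-503) = 65025*(-503) = -32707575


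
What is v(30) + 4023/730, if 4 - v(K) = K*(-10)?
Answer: 225943/730 ≈ 309.51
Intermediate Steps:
v(K) = 4 + 10*K (v(K) = 4 - K*(-10) = 4 - (-10)*K = 4 + 10*K)
v(30) + 4023/730 = (4 + 10*30) + 4023/730 = (4 + 300) + 4023*(1/730) = 304 + 4023/730 = 225943/730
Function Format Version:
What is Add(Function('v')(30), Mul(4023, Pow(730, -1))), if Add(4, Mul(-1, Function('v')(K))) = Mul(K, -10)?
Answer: Rational(225943, 730) ≈ 309.51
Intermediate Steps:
Function('v')(K) = Add(4, Mul(10, K)) (Function('v')(K) = Add(4, Mul(-1, Mul(K, -10))) = Add(4, Mul(-1, Mul(-10, K))) = Add(4, Mul(10, K)))
Add(Function('v')(30), Mul(4023, Pow(730, -1))) = Add(Add(4, Mul(10, 30)), Mul(4023, Pow(730, -1))) = Add(Add(4, 300), Mul(4023, Rational(1, 730))) = Add(304, Rational(4023, 730)) = Rational(225943, 730)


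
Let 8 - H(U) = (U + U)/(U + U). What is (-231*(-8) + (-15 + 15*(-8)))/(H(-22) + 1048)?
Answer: 1713/1055 ≈ 1.6237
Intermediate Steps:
H(U) = 7 (H(U) = 8 - (U + U)/(U + U) = 8 - 2*U/(2*U) = 8 - 2*U*1/(2*U) = 8 - 1*1 = 8 - 1 = 7)
(-231*(-8) + (-15 + 15*(-8)))/(H(-22) + 1048) = (-231*(-8) + (-15 + 15*(-8)))/(7 + 1048) = (1848 + (-15 - 120))/1055 = (1848 - 135)*(1/1055) = 1713*(1/1055) = 1713/1055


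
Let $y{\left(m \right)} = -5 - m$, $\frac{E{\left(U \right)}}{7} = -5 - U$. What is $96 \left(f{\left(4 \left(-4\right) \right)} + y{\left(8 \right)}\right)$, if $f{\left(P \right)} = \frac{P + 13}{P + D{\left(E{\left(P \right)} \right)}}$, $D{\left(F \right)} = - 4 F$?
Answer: $- \frac{11224}{9} \approx -1247.1$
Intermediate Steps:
$E{\left(U \right)} = -35 - 7 U$ ($E{\left(U \right)} = 7 \left(-5 - U\right) = -35 - 7 U$)
$f{\left(P \right)} = \frac{13 + P}{140 + 29 P}$ ($f{\left(P \right)} = \frac{P + 13}{P - 4 \left(-35 - 7 P\right)} = \frac{13 + P}{P + \left(140 + 28 P\right)} = \frac{13 + P}{140 + 29 P}$)
$96 \left(f{\left(4 \left(-4\right) \right)} + y{\left(8 \right)}\right) = 96 \left(\frac{13 + 4 \left(-4\right)}{140 + 29 \cdot 4 \left(-4\right)} - 13\right) = 96 \left(\frac{13 - 16}{140 + 29 \left(-16\right)} - 13\right) = 96 \left(\frac{1}{140 - 464} \left(-3\right) - 13\right) = 96 \left(\frac{1}{-324} \left(-3\right) - 13\right) = 96 \left(\left(- \frac{1}{324}\right) \left(-3\right) - 13\right) = 96 \left(\frac{1}{108} - 13\right) = 96 \left(- \frac{1403}{108}\right) = - \frac{11224}{9}$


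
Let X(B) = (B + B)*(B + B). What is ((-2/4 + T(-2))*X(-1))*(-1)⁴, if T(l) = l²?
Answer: 14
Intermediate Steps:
X(B) = 4*B² (X(B) = (2*B)*(2*B) = 4*B²)
((-2/4 + T(-2))*X(-1))*(-1)⁴ = ((-2/4 + (-2)²)*(4*(-1)²))*(-1)⁴ = ((-2*¼ + 4)*(4*1))*1 = ((-½ + 4)*4)*1 = ((7/2)*4)*1 = 14*1 = 14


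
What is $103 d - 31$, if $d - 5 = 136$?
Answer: $14492$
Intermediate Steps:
$d = 141$ ($d = 5 + 136 = 141$)
$103 d - 31 = 103 \cdot 141 - 31 = 14523 - 31 = 14492$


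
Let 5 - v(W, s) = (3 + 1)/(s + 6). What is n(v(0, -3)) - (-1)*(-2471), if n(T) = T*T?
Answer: -22118/9 ≈ -2457.6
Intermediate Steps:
v(W, s) = 5 - 4/(6 + s) (v(W, s) = 5 - (3 + 1)/(s + 6) = 5 - 4/(6 + s))
n(T) = T²
n(v(0, -3)) - (-1)*(-2471) = ((26 + 5*(-3))/(6 - 3))² - (-1)*(-2471) = ((26 - 15)/3)² - 1*2471 = ((⅓)*11)² - 2471 = (11/3)² - 2471 = 121/9 - 2471 = -22118/9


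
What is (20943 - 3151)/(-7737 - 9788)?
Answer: -17792/17525 ≈ -1.0152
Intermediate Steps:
(20943 - 3151)/(-7737 - 9788) = 17792/(-17525) = 17792*(-1/17525) = -17792/17525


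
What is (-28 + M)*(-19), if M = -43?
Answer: 1349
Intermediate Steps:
(-28 + M)*(-19) = (-28 - 43)*(-19) = -71*(-19) = 1349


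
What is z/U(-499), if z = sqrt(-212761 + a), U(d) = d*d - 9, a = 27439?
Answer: I*sqrt(185322)/248992 ≈ 0.0017289*I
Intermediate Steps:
U(d) = -9 + d**2 (U(d) = d**2 - 9 = -9 + d**2)
z = I*sqrt(185322) (z = sqrt(-212761 + 27439) = sqrt(-185322) = I*sqrt(185322) ≈ 430.49*I)
z/U(-499) = (I*sqrt(185322))/(-9 + (-499)**2) = (I*sqrt(185322))/(-9 + 249001) = (I*sqrt(185322))/248992 = (I*sqrt(185322))*(1/248992) = I*sqrt(185322)/248992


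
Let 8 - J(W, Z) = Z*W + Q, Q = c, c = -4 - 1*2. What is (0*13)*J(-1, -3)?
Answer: 0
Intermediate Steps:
c = -6 (c = -4 - 2 = -6)
Q = -6
J(W, Z) = 14 - W*Z (J(W, Z) = 8 - (Z*W - 6) = 8 - (W*Z - 6) = 8 - (-6 + W*Z) = 8 + (6 - W*Z) = 14 - W*Z)
(0*13)*J(-1, -3) = (0*13)*(14 - 1*(-1)*(-3)) = 0*(14 - 3) = 0*11 = 0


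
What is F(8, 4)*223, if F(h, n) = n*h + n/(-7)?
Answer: 49060/7 ≈ 7008.6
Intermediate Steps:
F(h, n) = -n/7 + h*n (F(h, n) = h*n + n*(-1/7) = h*n - n/7 = -n/7 + h*n)
F(8, 4)*223 = (4*(-1/7 + 8))*223 = (4*(55/7))*223 = (220/7)*223 = 49060/7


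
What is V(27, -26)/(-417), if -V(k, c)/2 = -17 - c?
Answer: 6/139 ≈ 0.043165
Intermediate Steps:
V(k, c) = 34 + 2*c (V(k, c) = -2*(-17 - c) = 34 + 2*c)
V(27, -26)/(-417) = (34 + 2*(-26))/(-417) = (34 - 52)*(-1/417) = -18*(-1/417) = 6/139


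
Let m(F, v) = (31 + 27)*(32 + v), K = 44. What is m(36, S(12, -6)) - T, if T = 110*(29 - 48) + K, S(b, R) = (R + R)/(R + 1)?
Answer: 20206/5 ≈ 4041.2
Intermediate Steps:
S(b, R) = 2*R/(1 + R) (S(b, R) = (2*R)/(1 + R) = 2*R/(1 + R))
m(F, v) = 1856 + 58*v (m(F, v) = 58*(32 + v) = 1856 + 58*v)
T = -2046 (T = 110*(29 - 48) + 44 = 110*(-19) + 44 = -2090 + 44 = -2046)
m(36, S(12, -6)) - T = (1856 + 58*(2*(-6)/(1 - 6))) - 1*(-2046) = (1856 + 58*(2*(-6)/(-5))) + 2046 = (1856 + 58*(2*(-6)*(-⅕))) + 2046 = (1856 + 58*(12/5)) + 2046 = (1856 + 696/5) + 2046 = 9976/5 + 2046 = 20206/5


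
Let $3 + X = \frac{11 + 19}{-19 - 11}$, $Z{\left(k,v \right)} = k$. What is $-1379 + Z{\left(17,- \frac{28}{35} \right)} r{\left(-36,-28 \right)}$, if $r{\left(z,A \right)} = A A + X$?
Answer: $11881$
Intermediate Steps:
$X = -4$ ($X = -3 + \frac{11 + 19}{-19 - 11} = -3 + \frac{30}{-30} = -3 + 30 \left(- \frac{1}{30}\right) = -3 - 1 = -4$)
$r{\left(z,A \right)} = -4 + A^{2}$ ($r{\left(z,A \right)} = A A - 4 = A^{2} - 4 = -4 + A^{2}$)
$-1379 + Z{\left(17,- \frac{28}{35} \right)} r{\left(-36,-28 \right)} = -1379 + 17 \left(-4 + \left(-28\right)^{2}\right) = -1379 + 17 \left(-4 + 784\right) = -1379 + 17 \cdot 780 = -1379 + 13260 = 11881$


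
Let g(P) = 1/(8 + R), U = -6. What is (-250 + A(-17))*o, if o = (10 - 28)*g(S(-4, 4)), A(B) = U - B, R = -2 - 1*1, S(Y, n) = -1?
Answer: 4302/5 ≈ 860.40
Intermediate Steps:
R = -3 (R = -2 - 1 = -3)
g(P) = ⅕ (g(P) = 1/(8 - 3) = 1/5 = ⅕)
A(B) = -6 - B
o = -18/5 (o = (10 - 28)*(⅕) = -18*⅕ = -18/5 ≈ -3.6000)
(-250 + A(-17))*o = (-250 + (-6 - 1*(-17)))*(-18/5) = (-250 + (-6 + 17))*(-18/5) = (-250 + 11)*(-18/5) = -239*(-18/5) = 4302/5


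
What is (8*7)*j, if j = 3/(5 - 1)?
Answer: 42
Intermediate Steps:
j = ¾ (j = 3/4 = 3*(¼) = ¾ ≈ 0.75000)
(8*7)*j = (8*7)*(¾) = 56*(¾) = 42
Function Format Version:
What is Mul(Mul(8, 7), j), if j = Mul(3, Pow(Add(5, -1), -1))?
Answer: 42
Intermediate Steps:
j = Rational(3, 4) (j = Mul(3, Pow(4, -1)) = Mul(3, Rational(1, 4)) = Rational(3, 4) ≈ 0.75000)
Mul(Mul(8, 7), j) = Mul(Mul(8, 7), Rational(3, 4)) = Mul(56, Rational(3, 4)) = 42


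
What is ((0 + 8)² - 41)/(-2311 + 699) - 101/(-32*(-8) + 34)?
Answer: -84741/233740 ≈ -0.36254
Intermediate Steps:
((0 + 8)² - 41)/(-2311 + 699) - 101/(-32*(-8) + 34) = (8² - 41)/(-1612) - 101/(256 + 34) = (64 - 41)*(-1/1612) - 101/290 = 23*(-1/1612) - 101/290 = -23/1612 - 1*101/290 = -23/1612 - 101/290 = -84741/233740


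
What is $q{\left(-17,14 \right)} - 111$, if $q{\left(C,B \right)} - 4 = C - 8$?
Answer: $-132$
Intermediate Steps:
$q{\left(C,B \right)} = -4 + C$ ($q{\left(C,B \right)} = 4 + \left(C - 8\right) = 4 + \left(-8 + C\right) = -4 + C$)
$q{\left(-17,14 \right)} - 111 = \left(-4 - 17\right) - 111 = -21 - 111 = -132$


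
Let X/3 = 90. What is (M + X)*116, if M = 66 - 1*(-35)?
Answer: 43036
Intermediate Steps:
X = 270 (X = 3*90 = 270)
M = 101 (M = 66 + 35 = 101)
(M + X)*116 = (101 + 270)*116 = 371*116 = 43036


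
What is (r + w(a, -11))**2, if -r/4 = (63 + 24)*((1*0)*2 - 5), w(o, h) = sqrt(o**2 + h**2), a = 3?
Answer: (1740 + sqrt(130))**2 ≈ 3.0674e+6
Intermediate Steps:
w(o, h) = sqrt(h**2 + o**2)
r = 1740 (r = -4*(63 + 24)*((1*0)*2 - 5) = -348*(0*2 - 5) = -348*(0 - 5) = -348*(-5) = -4*(-435) = 1740)
(r + w(a, -11))**2 = (1740 + sqrt((-11)**2 + 3**2))**2 = (1740 + sqrt(121 + 9))**2 = (1740 + sqrt(130))**2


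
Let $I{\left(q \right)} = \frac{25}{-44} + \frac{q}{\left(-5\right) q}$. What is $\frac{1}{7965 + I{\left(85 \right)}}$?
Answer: $\frac{220}{1752131} \approx 0.00012556$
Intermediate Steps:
$I{\left(q \right)} = - \frac{169}{220}$ ($I{\left(q \right)} = 25 \left(- \frac{1}{44}\right) + q \left(- \frac{1}{5 q}\right) = - \frac{25}{44} - \frac{1}{5} = - \frac{169}{220}$)
$\frac{1}{7965 + I{\left(85 \right)}} = \frac{1}{7965 - \frac{169}{220}} = \frac{1}{\frac{1752131}{220}} = \frac{220}{1752131}$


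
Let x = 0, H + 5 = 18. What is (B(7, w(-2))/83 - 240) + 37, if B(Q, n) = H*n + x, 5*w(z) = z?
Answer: -84271/415 ≈ -203.06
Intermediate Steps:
H = 13 (H = -5 + 18 = 13)
w(z) = z/5
B(Q, n) = 13*n (B(Q, n) = 13*n + 0 = 13*n)
(B(7, w(-2))/83 - 240) + 37 = ((13*((⅕)*(-2)))/83 - 240) + 37 = ((13*(-⅖))*(1/83) - 240) + 37 = (-26/5*1/83 - 240) + 37 = (-26/415 - 240) + 37 = -99626/415 + 37 = -84271/415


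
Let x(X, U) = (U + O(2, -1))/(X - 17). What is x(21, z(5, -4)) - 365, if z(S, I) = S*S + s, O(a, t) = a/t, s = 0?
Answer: -1437/4 ≈ -359.25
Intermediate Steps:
z(S, I) = S² (z(S, I) = S*S + 0 = S² + 0 = S²)
x(X, U) = (-2 + U)/(-17 + X) (x(X, U) = (U + 2/(-1))/(X - 17) = (U + 2*(-1))/(-17 + X) = (U - 2)/(-17 + X) = (-2 + U)/(-17 + X))
x(21, z(5, -4)) - 365 = (-2 + 5²)/(-17 + 21) - 365 = (-2 + 25)/4 - 365 = (¼)*23 - 365 = 23/4 - 365 = -1437/4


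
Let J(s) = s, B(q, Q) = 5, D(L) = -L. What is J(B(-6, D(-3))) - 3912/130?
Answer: -1631/65 ≈ -25.092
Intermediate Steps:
J(B(-6, D(-3))) - 3912/130 = 5 - 3912/130 = 5 - 3912*1/130 = 5 - 1956/65 = -1631/65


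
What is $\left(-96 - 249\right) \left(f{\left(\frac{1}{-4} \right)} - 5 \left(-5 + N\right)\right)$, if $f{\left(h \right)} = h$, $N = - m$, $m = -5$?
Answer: $\frac{345}{4} \approx 86.25$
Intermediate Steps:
$N = 5$ ($N = \left(-1\right) \left(-5\right) = 5$)
$\left(-96 - 249\right) \left(f{\left(\frac{1}{-4} \right)} - 5 \left(-5 + N\right)\right) = \left(-96 - 249\right) \left(\frac{1}{-4} - 5 \left(-5 + 5\right)\right) = \left(-96 - 249\right) \left(- \frac{1}{4} - 0\right) = - 345 \left(- \frac{1}{4} + 0\right) = \left(-345\right) \left(- \frac{1}{4}\right) = \frac{345}{4}$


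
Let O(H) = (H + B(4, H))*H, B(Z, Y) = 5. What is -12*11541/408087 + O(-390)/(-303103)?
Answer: -11472400414/13743599329 ≈ -0.83475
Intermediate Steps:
O(H) = H*(5 + H) (O(H) = (H + 5)*H = (5 + H)*H = H*(5 + H))
-12*11541/408087 + O(-390)/(-303103) = -12*11541/408087 - 390*(5 - 390)/(-303103) = -138492*1/408087 - 390*(-385)*(-1/303103) = -15388/45343 + 150150*(-1/303103) = -15388/45343 - 150150/303103 = -11472400414/13743599329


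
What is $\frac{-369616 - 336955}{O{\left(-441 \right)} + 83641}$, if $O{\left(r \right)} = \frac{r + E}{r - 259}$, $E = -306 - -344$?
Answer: $- \frac{494599700}{58549103} \approx -8.4476$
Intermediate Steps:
$E = 38$ ($E = -306 + 344 = 38$)
$O{\left(r \right)} = \frac{38 + r}{-259 + r}$ ($O{\left(r \right)} = \frac{r + 38}{r - 259} = \frac{38 + r}{-259 + r}$)
$\frac{-369616 - 336955}{O{\left(-441 \right)} + 83641} = \frac{-369616 - 336955}{\frac{38 - 441}{-259 - 441} + 83641} = - \frac{706571}{\frac{1}{-700} \left(-403\right) + 83641} = - \frac{706571}{\left(- \frac{1}{700}\right) \left(-403\right) + 83641} = - \frac{706571}{\frac{403}{700} + 83641} = - \frac{706571}{\frac{58549103}{700}} = \left(-706571\right) \frac{700}{58549103} = - \frac{494599700}{58549103}$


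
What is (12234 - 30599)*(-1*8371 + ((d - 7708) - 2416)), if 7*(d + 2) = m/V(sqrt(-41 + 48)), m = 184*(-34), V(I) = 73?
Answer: 173700265395/511 ≈ 3.3992e+8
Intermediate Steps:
m = -6256
d = -7278/511 (d = -2 + (-6256/73)/7 = -2 + (-6256*1/73)/7 = -2 + (1/7)*(-6256/73) = -2 - 6256/511 = -7278/511 ≈ -14.243)
(12234 - 30599)*(-1*8371 + ((d - 7708) - 2416)) = (12234 - 30599)*(-1*8371 + ((-7278/511 - 7708) - 2416)) = -18365*(-8371 + (-3946066/511 - 2416)) = -18365*(-8371 - 5180642/511) = -18365*(-9458223/511) = 173700265395/511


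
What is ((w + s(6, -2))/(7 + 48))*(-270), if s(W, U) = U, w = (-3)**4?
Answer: -4266/11 ≈ -387.82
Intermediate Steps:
w = 81
((w + s(6, -2))/(7 + 48))*(-270) = ((81 - 2)/(7 + 48))*(-270) = (79/55)*(-270) = -4266/11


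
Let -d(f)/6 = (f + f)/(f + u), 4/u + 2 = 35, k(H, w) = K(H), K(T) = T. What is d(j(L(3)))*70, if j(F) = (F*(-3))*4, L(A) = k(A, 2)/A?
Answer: -5940/7 ≈ -848.57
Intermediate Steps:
k(H, w) = H
L(A) = 1 (L(A) = A/A = 1)
u = 4/33 (u = 4/(-2 + 35) = 4/33 ≈ 0.12121)
j(F) = -12*F (j(F) = -3*F*4 = -12*F)
d(f) = -12*f/(4/33 + f) (d(f) = -6*(f + f)/(f + 4/33) = -6*2*f/(4/33 + f) = -12*f/(4/33 + f))
d(j(L(3)))*70 = -396*(-12*1)/(4 + 33*(-12*1))*70 = -396*(-12)/(4 + 33*(-12))*70 = -396*(-12)/(4 - 396)*70 = -396*(-12)/(-392)*70 = -396*(-12)*(-1/392)*70 = -594/49*70 = -5940/7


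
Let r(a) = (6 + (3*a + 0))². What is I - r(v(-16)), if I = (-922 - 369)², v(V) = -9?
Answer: 1666240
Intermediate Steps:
I = 1666681 (I = (-1291)² = 1666681)
r(a) = (6 + 3*a)²
I - r(v(-16)) = 1666681 - 9*(2 - 9)² = 1666681 - 9*(-7)² = 1666681 - 9*49 = 1666681 - 1*441 = 1666681 - 441 = 1666240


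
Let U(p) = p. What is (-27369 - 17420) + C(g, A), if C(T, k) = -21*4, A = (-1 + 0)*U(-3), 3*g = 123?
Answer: -44873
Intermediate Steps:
g = 41 (g = (⅓)*123 = 41)
A = 3 (A = (-1 + 0)*(-3) = -1*(-3) = 3)
C(T, k) = -84
(-27369 - 17420) + C(g, A) = (-27369 - 17420) - 84 = -44789 - 84 = -44873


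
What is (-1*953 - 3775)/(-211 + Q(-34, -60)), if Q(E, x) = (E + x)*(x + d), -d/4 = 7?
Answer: -1576/2687 ≈ -0.58653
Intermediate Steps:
d = -28 (d = -4*7 = -28)
Q(E, x) = (-28 + x)*(E + x) (Q(E, x) = (E + x)*(x - 28) = (E + x)*(-28 + x) = (-28 + x)*(E + x))
(-1*953 - 3775)/(-211 + Q(-34, -60)) = (-1*953 - 3775)/(-211 + ((-60)² - 28*(-34) - 28*(-60) - 34*(-60))) = (-953 - 3775)/(-211 + (3600 + 952 + 1680 + 2040)) = -4728/(-211 + 8272) = -4728/8061 = -4728*1/8061 = -1576/2687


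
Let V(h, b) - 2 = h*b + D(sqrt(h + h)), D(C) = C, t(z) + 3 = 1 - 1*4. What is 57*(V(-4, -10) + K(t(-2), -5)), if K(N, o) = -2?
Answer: 2280 + 114*I*sqrt(2) ≈ 2280.0 + 161.22*I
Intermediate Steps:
t(z) = -6 (t(z) = -3 + (1 - 1*4) = -3 + (1 - 4) = -3 - 3 = -6)
V(h, b) = 2 + b*h + sqrt(2)*sqrt(h) (V(h, b) = 2 + (h*b + sqrt(h + h)) = 2 + (b*h + sqrt(2*h)) = 2 + (b*h + sqrt(2)*sqrt(h)) = 2 + b*h + sqrt(2)*sqrt(h))
57*(V(-4, -10) + K(t(-2), -5)) = 57*((2 - 10*(-4) + sqrt(2)*sqrt(-4)) - 2) = 57*((2 + 40 + sqrt(2)*(2*I)) - 2) = 57*((2 + 40 + 2*I*sqrt(2)) - 2) = 57*((42 + 2*I*sqrt(2)) - 2) = 57*(40 + 2*I*sqrt(2)) = 2280 + 114*I*sqrt(2)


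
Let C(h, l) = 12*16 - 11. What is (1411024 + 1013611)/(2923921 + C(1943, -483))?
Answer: 2424635/2924102 ≈ 0.82919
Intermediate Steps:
C(h, l) = 181 (C(h, l) = 192 - 11 = 181)
(1411024 + 1013611)/(2923921 + C(1943, -483)) = (1411024 + 1013611)/(2923921 + 181) = 2424635/2924102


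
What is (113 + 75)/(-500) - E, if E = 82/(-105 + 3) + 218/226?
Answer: -386611/720375 ≈ -0.53668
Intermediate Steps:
E = 926/5763 (E = 82/(-102) + 218*(1/226) = 82*(-1/102) + 109/113 = -41/51 + 109/113 = 926/5763 ≈ 0.16068)
(113 + 75)/(-500) - E = (113 + 75)/(-500) - 1*926/5763 = 188*(-1/500) - 926/5763 = -47/125 - 926/5763 = -386611/720375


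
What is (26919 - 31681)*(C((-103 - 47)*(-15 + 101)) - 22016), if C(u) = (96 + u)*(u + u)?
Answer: -1572989478208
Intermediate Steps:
C(u) = 2*u*(96 + u) (C(u) = (96 + u)*(2*u) = 2*u*(96 + u))
(26919 - 31681)*(C((-103 - 47)*(-15 + 101)) - 22016) = (26919 - 31681)*(2*((-103 - 47)*(-15 + 101))*(96 + (-103 - 47)*(-15 + 101)) - 22016) = -4762*(2*(-150*86)*(96 - 150*86) - 22016) = -4762*(2*(-12900)*(96 - 12900) - 22016) = -4762*(2*(-12900)*(-12804) - 22016) = -4762*(330343200 - 22016) = -4762*330321184 = -1572989478208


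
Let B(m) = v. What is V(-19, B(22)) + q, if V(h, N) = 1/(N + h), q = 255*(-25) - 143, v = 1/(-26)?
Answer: -3226436/495 ≈ -6518.1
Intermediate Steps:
v = -1/26 ≈ -0.038462
B(m) = -1/26
q = -6518 (q = -6375 - 143 = -6518)
V(-19, B(22)) + q = 1/(-1/26 - 19) - 6518 = 1/(-495/26) - 6518 = -26/495 - 6518 = -3226436/495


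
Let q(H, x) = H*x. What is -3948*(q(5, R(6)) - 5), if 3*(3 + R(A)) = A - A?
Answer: 78960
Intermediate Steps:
R(A) = -3 (R(A) = -3 + (A - A)/3 = -3 + (1/3)*0 = -3 + 0 = -3)
-3948*(q(5, R(6)) - 5) = -3948*(5*(-3) - 5) = -3948*(-15 - 5) = -3948*(-20) = -658*(-120) = 78960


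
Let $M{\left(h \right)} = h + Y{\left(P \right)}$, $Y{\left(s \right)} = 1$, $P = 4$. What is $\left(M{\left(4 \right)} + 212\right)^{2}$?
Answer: $47089$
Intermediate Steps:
$M{\left(h \right)} = 1 + h$ ($M{\left(h \right)} = h + 1 = 1 + h$)
$\left(M{\left(4 \right)} + 212\right)^{2} = \left(\left(1 + 4\right) + 212\right)^{2} = \left(5 + 212\right)^{2} = 217^{2} = 47089$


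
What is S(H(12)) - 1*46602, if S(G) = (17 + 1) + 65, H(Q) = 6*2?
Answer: -46519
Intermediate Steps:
H(Q) = 12
S(G) = 83 (S(G) = 18 + 65 = 83)
S(H(12)) - 1*46602 = 83 - 1*46602 = 83 - 46602 = -46519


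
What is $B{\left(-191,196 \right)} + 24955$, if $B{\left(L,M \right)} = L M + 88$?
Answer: $-12393$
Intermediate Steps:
$B{\left(L,M \right)} = 88 + L M$
$B{\left(-191,196 \right)} + 24955 = \left(88 - 37436\right) + 24955 = -37348 + 24955 = -12393$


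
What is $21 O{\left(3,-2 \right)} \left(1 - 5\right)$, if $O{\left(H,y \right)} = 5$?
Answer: $-420$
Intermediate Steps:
$21 O{\left(3,-2 \right)} \left(1 - 5\right) = 21 \cdot 5 \left(1 - 5\right) = 105 \left(-4\right) = -420$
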